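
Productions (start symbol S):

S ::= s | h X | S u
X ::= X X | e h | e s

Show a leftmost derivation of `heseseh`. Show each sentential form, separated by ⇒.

S ⇒ hX ⇒ hXX ⇒ hesX ⇒ hesXX ⇒ hesesX ⇒ heseseh

S ⇒ hX   [S ::= h X]
hX ⇒ hXX   [X ::= X X]
hXX ⇒ hesX   [X ::= e s]
hesX ⇒ hesXX   [X ::= X X]
hesXX ⇒ hesesX   [X ::= e s]
hesesX ⇒ heseseh   [X ::= e h]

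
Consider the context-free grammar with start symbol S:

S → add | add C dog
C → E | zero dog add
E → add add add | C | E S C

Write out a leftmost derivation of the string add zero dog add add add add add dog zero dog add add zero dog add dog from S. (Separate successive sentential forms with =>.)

S => add C dog   [S → add C dog]
add C dog => add E dog   [C → E]
add E dog => add E S C dog   [E → E S C]
add E S C dog => add E S C S C dog   [E → E S C]
add E S C S C dog => add C S C S C dog   [E → C]
add C S C S C dog => add zero dog add S C S C dog   [C → zero dog add]
add zero dog add S C S C dog => add zero dog add add C dog C S C dog   [S → add C dog]
add zero dog add add C dog C S C dog => add zero dog add add E dog C S C dog   [C → E]
add zero dog add add E dog C S C dog => add zero dog add add add add add dog C S C dog   [E → add add add]
add zero dog add add add add add dog C S C dog => add zero dog add add add add add dog zero dog add S C dog   [C → zero dog add]
add zero dog add add add add add dog zero dog add S C dog => add zero dog add add add add add dog zero dog add add C dog   [S → add]
add zero dog add add add add add dog zero dog add add C dog => add zero dog add add add add add dog zero dog add add zero dog add dog   [C → zero dog add]

S => add C dog => add E dog => add E S C dog => add E S C S C dog => add C S C S C dog => add zero dog add S C S C dog => add zero dog add add C dog C S C dog => add zero dog add add E dog C S C dog => add zero dog add add add add add dog C S C dog => add zero dog add add add add add dog zero dog add S C dog => add zero dog add add add add add dog zero dog add add C dog => add zero dog add add add add add dog zero dog add add zero dog add dog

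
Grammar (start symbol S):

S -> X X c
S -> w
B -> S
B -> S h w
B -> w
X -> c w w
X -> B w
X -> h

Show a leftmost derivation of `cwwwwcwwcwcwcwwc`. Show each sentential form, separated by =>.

S=>XXc=>BwXc=>SwXc=>XXcwXc=>cwwXcwXc=>cwwBwcwXc=>cwwSwcwXc=>cwwXXcwcwXc=>cwwBwXcwcwXc=>cwwwwXcwcwXc=>cwwwwcwwcwcwXc=>cwwwwcwwcwcwcwwc

S => XXc   [S -> X X c]
XXc => BwXc   [X -> B w]
BwXc => SwXc   [B -> S]
SwXc => XXcwXc   [S -> X X c]
XXcwXc => cwwXcwXc   [X -> c w w]
cwwXcwXc => cwwBwcwXc   [X -> B w]
cwwBwcwXc => cwwSwcwXc   [B -> S]
cwwSwcwXc => cwwXXcwcwXc   [S -> X X c]
cwwXXcwcwXc => cwwBwXcwcwXc   [X -> B w]
cwwBwXcwcwXc => cwwwwXcwcwXc   [B -> w]
cwwwwXcwcwXc => cwwwwcwwcwcwXc   [X -> c w w]
cwwwwcwwcwcwXc => cwwwwcwwcwcwcwwc   [X -> c w w]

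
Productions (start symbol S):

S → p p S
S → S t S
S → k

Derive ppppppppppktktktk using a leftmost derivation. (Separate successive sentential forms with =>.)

S => StS   [S → S t S]
StS => ppStS   [S → p p S]
ppStS => ppppStS   [S → p p S]
ppppStS => ppppppStS   [S → p p S]
ppppppStS => ppppppStStS   [S → S t S]
ppppppStStS => ppppppppStStS   [S → p p S]
ppppppppStStS => ppppppppStStStS   [S → S t S]
ppppppppStStStS => ppppppppppStStStS   [S → p p S]
ppppppppppStStStS => ppppppppppktStStS   [S → k]
ppppppppppktStStS => ppppppppppktktStS   [S → k]
ppppppppppktktStS => ppppppppppktktktS   [S → k]
ppppppppppktktktS => ppppppppppktktktk   [S → k]

S => StS => ppStS => ppppStS => ppppppStS => ppppppStStS => ppppppppStStS => ppppppppStStStS => ppppppppppStStStS => ppppppppppktStStS => ppppppppppktktStS => ppppppppppktktktS => ppppppppppktktktk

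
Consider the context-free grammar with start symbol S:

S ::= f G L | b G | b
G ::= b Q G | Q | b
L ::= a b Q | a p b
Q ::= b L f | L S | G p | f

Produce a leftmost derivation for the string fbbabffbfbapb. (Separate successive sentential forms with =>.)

S => fGL   [S ::= f G L]
fGL => fbQGL   [G ::= b Q G]
fbQGL => fbbLfGL   [Q ::= b L f]
fbbLfGL => fbbabQfGL   [L ::= a b Q]
fbbabQfGL => fbbabffGL   [Q ::= f]
fbbabffGL => fbbabffbQGL   [G ::= b Q G]
fbbabffbQGL => fbbabffbfGL   [Q ::= f]
fbbabffbfGL => fbbabffbfbL   [G ::= b]
fbbabffbfbL => fbbabffbfbapb   [L ::= a p b]

S=>fGL=>fbQGL=>fbbLfGL=>fbbabQfGL=>fbbabffGL=>fbbabffbQGL=>fbbabffbfGL=>fbbabffbfbL=>fbbabffbfbapb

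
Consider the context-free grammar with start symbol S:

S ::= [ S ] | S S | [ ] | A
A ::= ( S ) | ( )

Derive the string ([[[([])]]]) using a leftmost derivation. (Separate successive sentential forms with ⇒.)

S ⇒ A   [S ::= A]
A ⇒ (S)   [A ::= ( S )]
(S) ⇒ ([S])   [S ::= [ S ]]
([S]) ⇒ ([[S]])   [S ::= [ S ]]
([[S]]) ⇒ ([[[S]]])   [S ::= [ S ]]
([[[S]]]) ⇒ ([[[A]]])   [S ::= A]
([[[A]]]) ⇒ ([[[(S)]]])   [A ::= ( S )]
([[[(S)]]]) ⇒ ([[[([])]]])   [S ::= [ ]]

S⇒A⇒(S)⇒([S])⇒([[S]])⇒([[[S]]])⇒([[[A]]])⇒([[[(S)]]])⇒([[[([])]]])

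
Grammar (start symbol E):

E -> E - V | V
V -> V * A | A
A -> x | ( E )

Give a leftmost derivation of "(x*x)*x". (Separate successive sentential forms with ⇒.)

E⇒V⇒V*A⇒A*A⇒(E)*A⇒(V)*A⇒(V*A)*A⇒(A*A)*A⇒(x*A)*A⇒(x*x)*A⇒(x*x)*x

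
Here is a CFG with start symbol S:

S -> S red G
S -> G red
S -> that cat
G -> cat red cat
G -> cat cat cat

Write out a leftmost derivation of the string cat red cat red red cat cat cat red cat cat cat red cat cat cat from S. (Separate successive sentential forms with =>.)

S => S red G => S red G red G => S red G red G red G => G red red G red G red G => cat red cat red red G red G red G => cat red cat red red cat cat cat red G red G => cat red cat red red cat cat cat red cat cat cat red G => cat red cat red red cat cat cat red cat cat cat red cat cat cat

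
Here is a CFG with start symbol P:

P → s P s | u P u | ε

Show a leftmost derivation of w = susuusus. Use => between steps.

P => sPs => suPus => susPsus => susuPusus => susuusus

P => sPs   [P → s P s]
sPs => suPus   [P → u P u]
suPus => susPsus   [P → s P s]
susPsus => susuPusus   [P → u P u]
susuPusus => susuusus   [P → ε]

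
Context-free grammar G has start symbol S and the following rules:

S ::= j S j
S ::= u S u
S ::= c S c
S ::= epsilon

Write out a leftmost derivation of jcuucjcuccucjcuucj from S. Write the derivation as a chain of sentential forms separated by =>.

S => jSj   [S ::= j S j]
jSj => jcScj   [S ::= c S c]
jcScj => jcuSucj   [S ::= u S u]
jcuSucj => jcuuSuucj   [S ::= u S u]
jcuuSuucj => jcuucScuucj   [S ::= c S c]
jcuucScuucj => jcuucjSjcuucj   [S ::= j S j]
jcuucjSjcuucj => jcuucjcScjcuucj   [S ::= c S c]
jcuucjcScjcuucj => jcuucjcuSucjcuucj   [S ::= u S u]
jcuucjcuSucjcuucj => jcuucjcucScucjcuucj   [S ::= c S c]
jcuucjcucScucjcuucj => jcuucjcuccucjcuucj   [S ::= epsilon]

S => jSj => jcScj => jcuSucj => jcuuSuucj => jcuucScuucj => jcuucjSjcuucj => jcuucjcScjcuucj => jcuucjcuSucjcuucj => jcuucjcucScucjcuucj => jcuucjcuccucjcuucj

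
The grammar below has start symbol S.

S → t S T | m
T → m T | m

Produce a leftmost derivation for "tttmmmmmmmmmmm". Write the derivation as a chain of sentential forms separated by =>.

S => tST => ttSTT => tttSTTT => tttmTTT => tttmmTTT => tttmmmTTT => tttmmmmTTT => tttmmmmmTTT => tttmmmmmmTTT => tttmmmmmmmTT => tttmmmmmmmmTT => tttmmmmmmmmmTT => tttmmmmmmmmmmT => tttmmmmmmmmmmm

S => tST   [S → t S T]
tST => ttSTT   [S → t S T]
ttSTT => tttSTTT   [S → t S T]
tttSTTT => tttmTTT   [S → m]
tttmTTT => tttmmTTT   [T → m T]
tttmmTTT => tttmmmTTT   [T → m T]
tttmmmTTT => tttmmmmTTT   [T → m T]
tttmmmmTTT => tttmmmmmTTT   [T → m T]
tttmmmmmTTT => tttmmmmmmTTT   [T → m T]
tttmmmmmmTTT => tttmmmmmmmTT   [T → m]
tttmmmmmmmTT => tttmmmmmmmmTT   [T → m T]
tttmmmmmmmmTT => tttmmmmmmmmmTT   [T → m T]
tttmmmmmmmmmTT => tttmmmmmmmmmmT   [T → m]
tttmmmmmmmmmmT => tttmmmmmmmmmmm   [T → m]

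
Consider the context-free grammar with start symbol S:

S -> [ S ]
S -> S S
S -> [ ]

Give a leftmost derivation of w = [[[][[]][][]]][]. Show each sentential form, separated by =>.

S => SS   [S -> S S]
SS => [S]S   [S -> [ S ]]
[S]S => [[S]]S   [S -> [ S ]]
[[S]]S => [[SS]]S   [S -> S S]
[[SS]]S => [[[]S]]S   [S -> [ ]]
[[[]S]]S => [[[]SS]]S   [S -> S S]
[[[]SS]]S => [[[]SSS]]S   [S -> S S]
[[[]SSS]]S => [[[][S]SS]]S   [S -> [ S ]]
[[[][S]SS]]S => [[[][[]]SS]]S   [S -> [ ]]
[[[][[]]SS]]S => [[[][[]][]S]]S   [S -> [ ]]
[[[][[]][]S]]S => [[[][[]][][]]]S   [S -> [ ]]
[[[][[]][][]]]S => [[[][[]][][]]][]   [S -> [ ]]

S => SS => [S]S => [[S]]S => [[SS]]S => [[[]S]]S => [[[]SS]]S => [[[]SSS]]S => [[[][S]SS]]S => [[[][[]]SS]]S => [[[][[]][]S]]S => [[[][[]][][]]]S => [[[][[]][][]]][]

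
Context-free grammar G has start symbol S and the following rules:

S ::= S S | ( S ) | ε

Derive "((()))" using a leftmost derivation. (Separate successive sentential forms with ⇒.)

S ⇒ SS   [S ::= S S]
SS ⇒ SSS   [S ::= S S]
SSS ⇒ (S)SS   [S ::= ( S )]
(S)SS ⇒ ((S))SS   [S ::= ( S )]
((S))SS ⇒ ((SS))SS   [S ::= S S]
((SS))SS ⇒ ((SSS))SS   [S ::= S S]
((SSS))SS ⇒ (((S)SS))SS   [S ::= ( S )]
(((S)SS))SS ⇒ ((()SS))SS   [S ::= ε]
((()SS))SS ⇒ ((()S))SS   [S ::= ε]
((()S))SS ⇒ ((()))SS   [S ::= ε]
((()))SS ⇒ ((()))S   [S ::= ε]
((()))S ⇒ ((()))   [S ::= ε]

S⇒SS⇒SSS⇒(S)SS⇒((S))SS⇒((SS))SS⇒((SSS))SS⇒(((S)SS))SS⇒((()SS))SS⇒((()S))SS⇒((()))SS⇒((()))S⇒((()))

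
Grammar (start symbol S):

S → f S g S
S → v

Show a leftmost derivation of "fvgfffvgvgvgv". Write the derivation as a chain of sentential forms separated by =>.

S => fSgS   [S → f S g S]
fSgS => fvgS   [S → v]
fvgS => fvgfSgS   [S → f S g S]
fvgfSgS => fvgffSgSgS   [S → f S g S]
fvgffSgSgS => fvgfffSgSgSgS   [S → f S g S]
fvgfffSgSgSgS => fvgfffvgSgSgS   [S → v]
fvgfffvgSgSgS => fvgfffvgvgSgS   [S → v]
fvgfffvgvgSgS => fvgfffvgvgvgS   [S → v]
fvgfffvgvgvgS => fvgfffvgvgvgv   [S → v]

S=>fSgS=>fvgS=>fvgfSgS=>fvgffSgSgS=>fvgfffSgSgSgS=>fvgfffvgSgSgS=>fvgfffvgvgSgS=>fvgfffvgvgvgS=>fvgfffvgvgvgv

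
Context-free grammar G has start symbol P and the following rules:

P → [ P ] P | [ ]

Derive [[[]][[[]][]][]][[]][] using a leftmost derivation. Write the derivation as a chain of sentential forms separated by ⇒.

P⇒[P]P⇒[[P]P]P⇒[[[]]P]P⇒[[[]][P]P]P⇒[[[]][[P]P]P]P⇒[[[]][[[]]P]P]P⇒[[[]][[[]][]]P]P⇒[[[]][[[]][]][]]P⇒[[[]][[[]][]][]][P]P⇒[[[]][[[]][]][]][[]]P⇒[[[]][[[]][]][]][[]][]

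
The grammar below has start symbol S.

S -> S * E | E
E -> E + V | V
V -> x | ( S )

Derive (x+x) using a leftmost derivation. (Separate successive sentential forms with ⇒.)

S ⇒ E ⇒ V ⇒ (S) ⇒ (E) ⇒ (E+V) ⇒ (V+V) ⇒ (x+V) ⇒ (x+x)

S ⇒ E   [S -> E]
E ⇒ V   [E -> V]
V ⇒ (S)   [V -> ( S )]
(S) ⇒ (E)   [S -> E]
(E) ⇒ (E+V)   [E -> E + V]
(E+V) ⇒ (V+V)   [E -> V]
(V+V) ⇒ (x+V)   [V -> x]
(x+V) ⇒ (x+x)   [V -> x]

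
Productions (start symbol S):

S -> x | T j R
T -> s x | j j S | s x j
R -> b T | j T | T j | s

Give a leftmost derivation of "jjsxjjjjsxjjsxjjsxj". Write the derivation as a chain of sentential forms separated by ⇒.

S ⇒ TjR   [S -> T j R]
TjR ⇒ jjSjR   [T -> j j S]
jjSjR ⇒ jjTjRjR   [S -> T j R]
jjTjRjR ⇒ jjsxjRjR   [T -> s x]
jjsxjRjR ⇒ jjsxjjTjR   [R -> j T]
jjsxjjTjR ⇒ jjsxjjjjSjR   [T -> j j S]
jjsxjjjjSjR ⇒ jjsxjjjjTjRjR   [S -> T j R]
jjsxjjjjTjRjR ⇒ jjsxjjjjsxjjRjR   [T -> s x j]
jjsxjjjjsxjjRjR ⇒ jjsxjjjjsxjjTjjR   [R -> T j]
jjsxjjjjsxjjTjjR ⇒ jjsxjjjjsxjjsxjjR   [T -> s x]
jjsxjjjjsxjjsxjjR ⇒ jjsxjjjjsxjjsxjjTj   [R -> T j]
jjsxjjjjsxjjsxjjTj ⇒ jjsxjjjjsxjjsxjjsxj   [T -> s x]

S ⇒ TjR ⇒ jjSjR ⇒ jjTjRjR ⇒ jjsxjRjR ⇒ jjsxjjTjR ⇒ jjsxjjjjSjR ⇒ jjsxjjjjTjRjR ⇒ jjsxjjjjsxjjRjR ⇒ jjsxjjjjsxjjTjjR ⇒ jjsxjjjjsxjjsxjjR ⇒ jjsxjjjjsxjjsxjjTj ⇒ jjsxjjjjsxjjsxjjsxj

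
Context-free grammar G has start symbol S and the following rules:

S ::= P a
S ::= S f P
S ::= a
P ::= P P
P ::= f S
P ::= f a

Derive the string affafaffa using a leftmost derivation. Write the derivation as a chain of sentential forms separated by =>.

S => SfP   [S ::= S f P]
SfP => SfPfP   [S ::= S f P]
SfPfP => afPfP   [S ::= a]
afPfP => afPPfP   [P ::= P P]
afPPfP => affaPfP   [P ::= f a]
affaPfP => affafafP   [P ::= f a]
affafafP => affafaffa   [P ::= f a]

S => SfP => SfPfP => afPfP => afPPfP => affaPfP => affafafP => affafaffa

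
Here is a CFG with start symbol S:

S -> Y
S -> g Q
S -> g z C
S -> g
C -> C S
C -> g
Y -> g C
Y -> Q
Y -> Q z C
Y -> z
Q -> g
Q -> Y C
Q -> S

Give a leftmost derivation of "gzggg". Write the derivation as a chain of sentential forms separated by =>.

S => Y   [S -> Y]
Y => Q   [Y -> Q]
Q => YC   [Q -> Y C]
YC => QC   [Y -> Q]
QC => YCC   [Q -> Y C]
YCC => QCC   [Y -> Q]
QCC => SCC   [Q -> S]
SCC => gzCCC   [S -> g z C]
gzCCC => gzgCC   [C -> g]
gzgCC => gzggC   [C -> g]
gzggC => gzggg   [C -> g]

S => Y => Q => YC => QC => YCC => QCC => SCC => gzCCC => gzgCC => gzggC => gzggg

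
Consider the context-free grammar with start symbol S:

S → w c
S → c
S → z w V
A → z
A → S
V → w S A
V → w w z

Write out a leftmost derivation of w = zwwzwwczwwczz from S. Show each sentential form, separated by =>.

S => zwV => zwwSA => zwwzwVA => zwwzwwSAA => zwwzwwcAA => zwwzwwcSA => zwwzwwczwVA => zwwzwwczwwSAA => zwwzwwczwwcAA => zwwzwwczwwczA => zwwzwwczwwczz

S => zwV   [S → z w V]
zwV => zwwSA   [V → w S A]
zwwSA => zwwzwVA   [S → z w V]
zwwzwVA => zwwzwwSAA   [V → w S A]
zwwzwwSAA => zwwzwwcAA   [S → c]
zwwzwwcAA => zwwzwwcSA   [A → S]
zwwzwwcSA => zwwzwwczwVA   [S → z w V]
zwwzwwczwVA => zwwzwwczwwSAA   [V → w S A]
zwwzwwczwwSAA => zwwzwwczwwcAA   [S → c]
zwwzwwczwwcAA => zwwzwwczwwczA   [A → z]
zwwzwwczwwczA => zwwzwwczwwczz   [A → z]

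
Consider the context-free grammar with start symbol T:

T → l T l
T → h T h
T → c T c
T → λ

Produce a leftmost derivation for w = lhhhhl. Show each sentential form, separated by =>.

T => lTl => lhThl => lhhThhl => lhhhhl

T => lTl   [T → l T l]
lTl => lhThl   [T → h T h]
lhThl => lhhThhl   [T → h T h]
lhhThhl => lhhhhl   [T → λ]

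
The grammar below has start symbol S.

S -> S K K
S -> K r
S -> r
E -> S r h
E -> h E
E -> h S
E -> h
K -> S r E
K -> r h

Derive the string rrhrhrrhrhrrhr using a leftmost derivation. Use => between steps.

S=>Kr=>SrEr=>KrrEr=>SrErrEr=>rrErrEr=>rrhSrrEr=>rrhSKKrrEr=>rrhKrKKrrEr=>rrhrhrKKrrEr=>rrhrhrrhKrrEr=>rrhrhrrhrhrrEr=>rrhrhrrhrhrrhr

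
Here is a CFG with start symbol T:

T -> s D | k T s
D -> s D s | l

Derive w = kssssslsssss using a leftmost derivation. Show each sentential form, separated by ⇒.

T ⇒ kTs   [T -> k T s]
kTs ⇒ ksDs   [T -> s D]
ksDs ⇒ kssDss   [D -> s D s]
kssDss ⇒ ksssDsss   [D -> s D s]
ksssDsss ⇒ kssssDssss   [D -> s D s]
kssssDssss ⇒ ksssssDsssss   [D -> s D s]
ksssssDsssss ⇒ kssssslsssss   [D -> l]

T ⇒ kTs ⇒ ksDs ⇒ kssDss ⇒ ksssDsss ⇒ kssssDssss ⇒ ksssssDsssss ⇒ kssssslsssss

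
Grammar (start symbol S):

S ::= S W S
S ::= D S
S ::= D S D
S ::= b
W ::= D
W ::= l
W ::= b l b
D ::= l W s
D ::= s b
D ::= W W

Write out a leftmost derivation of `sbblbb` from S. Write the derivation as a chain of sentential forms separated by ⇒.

S ⇒ DS   [S ::= D S]
DS ⇒ WWS   [D ::= W W]
WWS ⇒ DWS   [W ::= D]
DWS ⇒ sbWS   [D ::= s b]
sbWS ⇒ sbblbS   [W ::= b l b]
sbblbS ⇒ sbblbb   [S ::= b]

S⇒DS⇒WWS⇒DWS⇒sbWS⇒sbblbS⇒sbblbb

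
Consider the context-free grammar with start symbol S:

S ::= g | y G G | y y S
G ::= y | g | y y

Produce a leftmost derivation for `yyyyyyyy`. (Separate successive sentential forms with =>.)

S => yyS   [S ::= y y S]
yyS => yyyyS   [S ::= y y S]
yyyyS => yyyyyGG   [S ::= y G G]
yyyyyGG => yyyyyyyG   [G ::= y y]
yyyyyyyG => yyyyyyyy   [G ::= y]

S => yyS => yyyyS => yyyyyGG => yyyyyyyG => yyyyyyyy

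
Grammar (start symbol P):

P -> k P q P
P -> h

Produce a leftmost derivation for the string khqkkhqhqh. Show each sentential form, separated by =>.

P => kPqP => khqP => khqkPqP => khqkkPqPqP => khqkkhqPqP => khqkkhqhqP => khqkkhqhqh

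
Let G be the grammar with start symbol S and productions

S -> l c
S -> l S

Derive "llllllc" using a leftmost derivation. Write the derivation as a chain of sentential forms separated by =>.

S => lS => llS => lllS => llllS => lllllS => llllllc

S => lS   [S -> l S]
lS => llS   [S -> l S]
llS => lllS   [S -> l S]
lllS => llllS   [S -> l S]
llllS => lllllS   [S -> l S]
lllllS => llllllc   [S -> l c]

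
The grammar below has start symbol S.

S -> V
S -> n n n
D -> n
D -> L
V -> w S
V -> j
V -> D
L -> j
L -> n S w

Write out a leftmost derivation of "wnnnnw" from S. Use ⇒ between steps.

S⇒V⇒wS⇒wV⇒wD⇒wL⇒wnSw⇒wnnnnw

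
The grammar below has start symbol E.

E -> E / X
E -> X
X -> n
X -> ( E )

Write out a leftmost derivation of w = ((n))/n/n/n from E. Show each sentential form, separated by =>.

E=>E/X=>E/X/X=>E/X/X/X=>X/X/X/X=>(E)/X/X/X=>(X)/X/X/X=>((E))/X/X/X=>((X))/X/X/X=>((n))/X/X/X=>((n))/n/X/X=>((n))/n/n/X=>((n))/n/n/n

E => E/X   [E -> E / X]
E/X => E/X/X   [E -> E / X]
E/X/X => E/X/X/X   [E -> E / X]
E/X/X/X => X/X/X/X   [E -> X]
X/X/X/X => (E)/X/X/X   [X -> ( E )]
(E)/X/X/X => (X)/X/X/X   [E -> X]
(X)/X/X/X => ((E))/X/X/X   [X -> ( E )]
((E))/X/X/X => ((X))/X/X/X   [E -> X]
((X))/X/X/X => ((n))/X/X/X   [X -> n]
((n))/X/X/X => ((n))/n/X/X   [X -> n]
((n))/n/X/X => ((n))/n/n/X   [X -> n]
((n))/n/n/X => ((n))/n/n/n   [X -> n]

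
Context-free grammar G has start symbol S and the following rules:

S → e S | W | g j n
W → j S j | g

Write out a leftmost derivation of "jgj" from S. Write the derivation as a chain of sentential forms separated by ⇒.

S ⇒ W ⇒ jSj ⇒ jWj ⇒ jgj

S ⇒ W   [S → W]
W ⇒ jSj   [W → j S j]
jSj ⇒ jWj   [S → W]
jWj ⇒ jgj   [W → g]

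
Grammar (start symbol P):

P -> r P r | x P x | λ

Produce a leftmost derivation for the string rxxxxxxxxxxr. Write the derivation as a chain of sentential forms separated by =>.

P => rPr => rxPxr => rxxPxxr => rxxxPxxxr => rxxxxPxxxxr => rxxxxxPxxxxxr => rxxxxxxxxxxr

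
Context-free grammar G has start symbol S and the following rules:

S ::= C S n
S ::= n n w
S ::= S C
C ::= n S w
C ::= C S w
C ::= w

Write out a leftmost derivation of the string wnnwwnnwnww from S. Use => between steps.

S => SC   [S ::= S C]
SC => SCC   [S ::= S C]
SCC => CSnCC   [S ::= C S n]
CSnCC => CSwSnCC   [C ::= C S w]
CSwSnCC => wSwSnCC   [C ::= w]
wSwSnCC => wnnwwSnCC   [S ::= n n w]
wnnwwSnCC => wnnwwnnwnCC   [S ::= n n w]
wnnwwnnwnCC => wnnwwnnwnwC   [C ::= w]
wnnwwnnwnwC => wnnwwnnwnww   [C ::= w]

S=>SC=>SCC=>CSnCC=>CSwSnCC=>wSwSnCC=>wnnwwSnCC=>wnnwwnnwnCC=>wnnwwnnwnwC=>wnnwwnnwnww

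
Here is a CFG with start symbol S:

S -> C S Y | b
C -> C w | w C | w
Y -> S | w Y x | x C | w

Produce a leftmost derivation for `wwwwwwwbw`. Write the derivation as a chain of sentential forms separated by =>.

S=>CSY=>CwSY=>wCwSY=>wCwwSY=>wCwwwSY=>wwCwwwSY=>wwCwwwwSY=>wwwwwwwSY=>wwwwwwwbY=>wwwwwwwbw

S => CSY   [S -> C S Y]
CSY => CwSY   [C -> C w]
CwSY => wCwSY   [C -> w C]
wCwSY => wCwwSY   [C -> C w]
wCwwSY => wCwwwSY   [C -> C w]
wCwwwSY => wwCwwwSY   [C -> w C]
wwCwwwSY => wwCwwwwSY   [C -> C w]
wwCwwwwSY => wwwwwwwSY   [C -> w]
wwwwwwwSY => wwwwwwwbY   [S -> b]
wwwwwwwbY => wwwwwwwbw   [Y -> w]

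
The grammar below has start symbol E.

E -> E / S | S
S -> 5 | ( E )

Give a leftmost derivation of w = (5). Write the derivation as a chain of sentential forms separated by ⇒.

E ⇒ S ⇒ (E) ⇒ (S) ⇒ (5)

E ⇒ S   [E -> S]
S ⇒ (E)   [S -> ( E )]
(E) ⇒ (S)   [E -> S]
(S) ⇒ (5)   [S -> 5]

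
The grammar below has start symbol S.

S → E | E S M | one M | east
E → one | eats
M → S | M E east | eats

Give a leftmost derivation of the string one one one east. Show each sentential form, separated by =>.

S => one M => one S => one E S M => one one S M => one one E M => one one one M => one one one S => one one one east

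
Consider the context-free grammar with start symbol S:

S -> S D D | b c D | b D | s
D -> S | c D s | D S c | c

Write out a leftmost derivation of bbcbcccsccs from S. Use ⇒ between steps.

S⇒bD⇒bS⇒bbD⇒bbcDs⇒bbcSs⇒bbcSDDs⇒bbcbcDDDs⇒bbcbccDDs⇒bbcbccDScDs⇒bbcbcccScDs⇒bbcbcccscDs⇒bbcbcccsccs

S ⇒ bD   [S -> b D]
bD ⇒ bS   [D -> S]
bS ⇒ bbD   [S -> b D]
bbD ⇒ bbcDs   [D -> c D s]
bbcDs ⇒ bbcSs   [D -> S]
bbcSs ⇒ bbcSDDs   [S -> S D D]
bbcSDDs ⇒ bbcbcDDDs   [S -> b c D]
bbcbcDDDs ⇒ bbcbccDDs   [D -> c]
bbcbccDDs ⇒ bbcbccDScDs   [D -> D S c]
bbcbccDScDs ⇒ bbcbcccScDs   [D -> c]
bbcbcccScDs ⇒ bbcbcccscDs   [S -> s]
bbcbcccscDs ⇒ bbcbcccsccs   [D -> c]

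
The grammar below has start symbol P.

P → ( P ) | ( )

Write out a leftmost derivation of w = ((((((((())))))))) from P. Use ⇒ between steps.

P ⇒ (P) ⇒ ((P)) ⇒ (((P))) ⇒ ((((P)))) ⇒ (((((P))))) ⇒ ((((((P)))))) ⇒ (((((((P))))))) ⇒ ((((((((P)))))))) ⇒ ((((((((()))))))))

P ⇒ (P)   [P → ( P )]
(P) ⇒ ((P))   [P → ( P )]
((P)) ⇒ (((P)))   [P → ( P )]
(((P))) ⇒ ((((P))))   [P → ( P )]
((((P)))) ⇒ (((((P)))))   [P → ( P )]
(((((P))))) ⇒ ((((((P))))))   [P → ( P )]
((((((P)))))) ⇒ (((((((P)))))))   [P → ( P )]
(((((((P))))))) ⇒ ((((((((P))))))))   [P → ( P )]
((((((((P)))))))) ⇒ ((((((((()))))))))   [P → ( )]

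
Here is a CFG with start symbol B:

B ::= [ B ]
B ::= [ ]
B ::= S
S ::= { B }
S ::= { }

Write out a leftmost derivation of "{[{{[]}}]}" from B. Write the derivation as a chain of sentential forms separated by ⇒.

B ⇒ S ⇒ {B} ⇒ {[B]} ⇒ {[S]} ⇒ {[{B}]} ⇒ {[{S}]} ⇒ {[{{B}}]} ⇒ {[{{[]}}]}

B ⇒ S   [B ::= S]
S ⇒ {B}   [S ::= { B }]
{B} ⇒ {[B]}   [B ::= [ B ]]
{[B]} ⇒ {[S]}   [B ::= S]
{[S]} ⇒ {[{B}]}   [S ::= { B }]
{[{B}]} ⇒ {[{S}]}   [B ::= S]
{[{S}]} ⇒ {[{{B}}]}   [S ::= { B }]
{[{{B}}]} ⇒ {[{{[]}}]}   [B ::= [ ]]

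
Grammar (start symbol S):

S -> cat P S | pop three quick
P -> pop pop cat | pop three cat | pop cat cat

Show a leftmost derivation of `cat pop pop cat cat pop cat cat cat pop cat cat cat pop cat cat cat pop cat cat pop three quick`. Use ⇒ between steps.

S ⇒ cat P S   [S -> cat P S]
cat P S ⇒ cat pop pop cat S   [P -> pop pop cat]
cat pop pop cat S ⇒ cat pop pop cat cat P S   [S -> cat P S]
cat pop pop cat cat P S ⇒ cat pop pop cat cat pop cat cat S   [P -> pop cat cat]
cat pop pop cat cat pop cat cat S ⇒ cat pop pop cat cat pop cat cat cat P S   [S -> cat P S]
cat pop pop cat cat pop cat cat cat P S ⇒ cat pop pop cat cat pop cat cat cat pop cat cat S   [P -> pop cat cat]
cat pop pop cat cat pop cat cat cat pop cat cat S ⇒ cat pop pop cat cat pop cat cat cat pop cat cat cat P S   [S -> cat P S]
cat pop pop cat cat pop cat cat cat pop cat cat cat P S ⇒ cat pop pop cat cat pop cat cat cat pop cat cat cat pop cat cat S   [P -> pop cat cat]
cat pop pop cat cat pop cat cat cat pop cat cat cat pop cat cat S ⇒ cat pop pop cat cat pop cat cat cat pop cat cat cat pop cat cat cat P S   [S -> cat P S]
cat pop pop cat cat pop cat cat cat pop cat cat cat pop cat cat cat P S ⇒ cat pop pop cat cat pop cat cat cat pop cat cat cat pop cat cat cat pop cat cat S   [P -> pop cat cat]
cat pop pop cat cat pop cat cat cat pop cat cat cat pop cat cat cat pop cat cat S ⇒ cat pop pop cat cat pop cat cat cat pop cat cat cat pop cat cat cat pop cat cat pop three quick   [S -> pop three quick]

S ⇒ cat P S ⇒ cat pop pop cat S ⇒ cat pop pop cat cat P S ⇒ cat pop pop cat cat pop cat cat S ⇒ cat pop pop cat cat pop cat cat cat P S ⇒ cat pop pop cat cat pop cat cat cat pop cat cat S ⇒ cat pop pop cat cat pop cat cat cat pop cat cat cat P S ⇒ cat pop pop cat cat pop cat cat cat pop cat cat cat pop cat cat S ⇒ cat pop pop cat cat pop cat cat cat pop cat cat cat pop cat cat cat P S ⇒ cat pop pop cat cat pop cat cat cat pop cat cat cat pop cat cat cat pop cat cat S ⇒ cat pop pop cat cat pop cat cat cat pop cat cat cat pop cat cat cat pop cat cat pop three quick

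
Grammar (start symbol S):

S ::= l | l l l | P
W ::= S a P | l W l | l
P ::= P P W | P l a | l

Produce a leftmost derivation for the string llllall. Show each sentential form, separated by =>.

S=>P=>PPW=>PlaPW=>PPWlaPW=>lPWlaPW=>llWlaPW=>llllaPW=>llllalW=>llllall

S => P   [S ::= P]
P => PPW   [P ::= P P W]
PPW => PlaPW   [P ::= P l a]
PlaPW => PPWlaPW   [P ::= P P W]
PPWlaPW => lPWlaPW   [P ::= l]
lPWlaPW => llWlaPW   [P ::= l]
llWlaPW => llllaPW   [W ::= l]
llllaPW => llllalW   [P ::= l]
llllalW => llllall   [W ::= l]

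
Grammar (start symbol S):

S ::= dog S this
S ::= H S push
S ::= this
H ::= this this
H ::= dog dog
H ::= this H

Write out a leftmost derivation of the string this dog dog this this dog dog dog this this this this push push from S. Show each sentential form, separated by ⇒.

S ⇒ H S push ⇒ this H S push ⇒ this dog dog S push ⇒ this dog dog H S push push ⇒ this dog dog this this S push push ⇒ this dog dog this this dog S this push push ⇒ this dog dog this this dog dog S this this push push ⇒ this dog dog this this dog dog dog S this this this push push ⇒ this dog dog this this dog dog dog this this this this push push

S ⇒ H S push   [S ::= H S push]
H S push ⇒ this H S push   [H ::= this H]
this H S push ⇒ this dog dog S push   [H ::= dog dog]
this dog dog S push ⇒ this dog dog H S push push   [S ::= H S push]
this dog dog H S push push ⇒ this dog dog this this S push push   [H ::= this this]
this dog dog this this S push push ⇒ this dog dog this this dog S this push push   [S ::= dog S this]
this dog dog this this dog S this push push ⇒ this dog dog this this dog dog S this this push push   [S ::= dog S this]
this dog dog this this dog dog S this this push push ⇒ this dog dog this this dog dog dog S this this this push push   [S ::= dog S this]
this dog dog this this dog dog dog S this this this push push ⇒ this dog dog this this dog dog dog this this this this push push   [S ::= this]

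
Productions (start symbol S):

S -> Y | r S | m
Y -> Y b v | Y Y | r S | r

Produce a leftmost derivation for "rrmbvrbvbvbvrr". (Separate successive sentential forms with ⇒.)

S⇒rS⇒rY⇒rYY⇒rYYY⇒rYYYY⇒rYbvYYY⇒rrSbvYYY⇒rrmbvYYY⇒rrmbvYbvYY⇒rrmbvYbvbvYY⇒rrmbvYbvbvbvYY⇒rrmbvrbvbvbvYY⇒rrmbvrbvbvbvrY⇒rrmbvrbvbvbvrr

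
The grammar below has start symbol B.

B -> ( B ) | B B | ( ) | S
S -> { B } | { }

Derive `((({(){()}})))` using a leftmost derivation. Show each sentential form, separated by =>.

B => (B)   [B -> ( B )]
(B) => ((B))   [B -> ( B )]
((B)) => (((B)))   [B -> ( B )]
(((B))) => (((S)))   [B -> S]
(((S))) => ((({B})))   [S -> { B }]
((({B}))) => ((({BB})))   [B -> B B]
((({BB}))) => ((({()B})))   [B -> ( )]
((({()B}))) => ((({()S})))   [B -> S]
((({()S}))) => ((({(){B}})))   [S -> { B }]
((({(){B}}))) => ((({(){()}})))   [B -> ( )]

B => (B) => ((B)) => (((B))) => (((S))) => ((({B}))) => ((({BB}))) => ((({()B}))) => ((({()S}))) => ((({(){B}}))) => ((({(){()}})))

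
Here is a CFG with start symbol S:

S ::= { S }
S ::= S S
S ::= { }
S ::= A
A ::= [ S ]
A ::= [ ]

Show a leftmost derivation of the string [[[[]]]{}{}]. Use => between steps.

S => A   [S ::= A]
A => [S]   [A ::= [ S ]]
[S] => [SS]   [S ::= S S]
[SS] => [AS]   [S ::= A]
[AS] => [[S]S]   [A ::= [ S ]]
[[S]S] => [[A]S]   [S ::= A]
[[A]S] => [[[S]]S]   [A ::= [ S ]]
[[[S]]S] => [[[A]]S]   [S ::= A]
[[[A]]S] => [[[[]]]S]   [A ::= [ ]]
[[[[]]]S] => [[[[]]]SS]   [S ::= S S]
[[[[]]]SS] => [[[[]]]{}S]   [S ::= { }]
[[[[]]]{}S] => [[[[]]]{}{}]   [S ::= { }]

S => A => [S] => [SS] => [AS] => [[S]S] => [[A]S] => [[[S]]S] => [[[A]]S] => [[[[]]]S] => [[[[]]]SS] => [[[[]]]{}S] => [[[[]]]{}{}]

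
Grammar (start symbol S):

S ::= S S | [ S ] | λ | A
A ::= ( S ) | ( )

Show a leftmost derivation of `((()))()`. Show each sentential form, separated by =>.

S => SS   [S ::= S S]
SS => AS   [S ::= A]
AS => (S)S   [A ::= ( S )]
(S)S => (A)S   [S ::= A]
(A)S => ((S))S   [A ::= ( S )]
((S))S => ((A))S   [S ::= A]
((A))S => ((()))S   [A ::= ( )]
((()))S => ((()))A   [S ::= A]
((()))A => ((()))()   [A ::= ( )]

S=>SS=>AS=>(S)S=>(A)S=>((S))S=>((A))S=>((()))S=>((()))A=>((()))()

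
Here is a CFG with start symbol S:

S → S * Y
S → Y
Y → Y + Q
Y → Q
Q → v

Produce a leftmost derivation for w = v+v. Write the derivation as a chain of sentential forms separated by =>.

S => Y   [S → Y]
Y => Y+Q   [Y → Y + Q]
Y+Q => Q+Q   [Y → Q]
Q+Q => v+Q   [Q → v]
v+Q => v+v   [Q → v]

S => Y => Y+Q => Q+Q => v+Q => v+v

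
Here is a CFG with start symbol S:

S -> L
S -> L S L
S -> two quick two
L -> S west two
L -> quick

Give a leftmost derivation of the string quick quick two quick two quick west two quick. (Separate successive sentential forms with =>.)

S => L S L => quick S L => quick L S L L => quick quick S L L => quick quick two quick two L L => quick quick two quick two S west two L => quick quick two quick two L west two L => quick quick two quick two quick west two L => quick quick two quick two quick west two quick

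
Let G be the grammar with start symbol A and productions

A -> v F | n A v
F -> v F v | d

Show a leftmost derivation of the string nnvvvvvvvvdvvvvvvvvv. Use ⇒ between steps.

A⇒nAv⇒nnAvv⇒nnvFvv⇒nnvvFvvv⇒nnvvvFvvvv⇒nnvvvvFvvvvv⇒nnvvvvvFvvvvvv⇒nnvvvvvvFvvvvvvv⇒nnvvvvvvvFvvvvvvvv⇒nnvvvvvvvvFvvvvvvvvv⇒nnvvvvvvvvdvvvvvvvvv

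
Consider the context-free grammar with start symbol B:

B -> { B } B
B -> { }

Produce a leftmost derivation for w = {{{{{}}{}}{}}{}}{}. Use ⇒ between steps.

B ⇒ {B}B   [B -> { B } B]
{B}B ⇒ {{B}B}B   [B -> { B } B]
{{B}B}B ⇒ {{{B}B}B}B   [B -> { B } B]
{{{B}B}B}B ⇒ {{{{B}B}B}B}B   [B -> { B } B]
{{{{B}B}B}B}B ⇒ {{{{{}}B}B}B}B   [B -> { }]
{{{{{}}B}B}B}B ⇒ {{{{{}}{}}B}B}B   [B -> { }]
{{{{{}}{}}B}B}B ⇒ {{{{{}}{}}{}}B}B   [B -> { }]
{{{{{}}{}}{}}B}B ⇒ {{{{{}}{}}{}}{}}B   [B -> { }]
{{{{{}}{}}{}}{}}B ⇒ {{{{{}}{}}{}}{}}{}   [B -> { }]

B ⇒ {B}B ⇒ {{B}B}B ⇒ {{{B}B}B}B ⇒ {{{{B}B}B}B}B ⇒ {{{{{}}B}B}B}B ⇒ {{{{{}}{}}B}B}B ⇒ {{{{{}}{}}{}}B}B ⇒ {{{{{}}{}}{}}{}}B ⇒ {{{{{}}{}}{}}{}}{}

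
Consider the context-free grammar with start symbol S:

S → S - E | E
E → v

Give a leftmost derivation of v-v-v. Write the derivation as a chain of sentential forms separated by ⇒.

S ⇒ S-E ⇒ S-E-E ⇒ E-E-E ⇒ v-E-E ⇒ v-v-E ⇒ v-v-v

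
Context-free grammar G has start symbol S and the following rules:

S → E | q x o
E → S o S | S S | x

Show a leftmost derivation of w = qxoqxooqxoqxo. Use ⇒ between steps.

S ⇒ E   [S → E]
E ⇒ SS   [E → S S]
SS ⇒ qxoS   [S → q x o]
qxoS ⇒ qxoE   [S → E]
qxoE ⇒ qxoSS   [E → S S]
qxoSS ⇒ qxoES   [S → E]
qxoES ⇒ qxoSoSS   [E → S o S]
qxoSoSS ⇒ qxoqxooSS   [S → q x o]
qxoqxooSS ⇒ qxoqxooqxoS   [S → q x o]
qxoqxooqxoS ⇒ qxoqxooqxoqxo   [S → q x o]

S ⇒ E ⇒ SS ⇒ qxoS ⇒ qxoE ⇒ qxoSS ⇒ qxoES ⇒ qxoSoSS ⇒ qxoqxooSS ⇒ qxoqxooqxoS ⇒ qxoqxooqxoqxo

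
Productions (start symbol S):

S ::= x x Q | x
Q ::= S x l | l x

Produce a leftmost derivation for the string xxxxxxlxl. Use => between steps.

S => xxQ => xxSxl => xxxxQxl => xxxxSxlxl => xxxxxxlxl

S => xxQ   [S ::= x x Q]
xxQ => xxSxl   [Q ::= S x l]
xxSxl => xxxxQxl   [S ::= x x Q]
xxxxQxl => xxxxSxlxl   [Q ::= S x l]
xxxxSxlxl => xxxxxxlxl   [S ::= x]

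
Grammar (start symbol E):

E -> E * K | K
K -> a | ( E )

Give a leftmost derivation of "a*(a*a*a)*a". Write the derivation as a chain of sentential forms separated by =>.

E=>E*K=>E*K*K=>K*K*K=>a*K*K=>a*(E)*K=>a*(E*K)*K=>a*(E*K*K)*K=>a*(K*K*K)*K=>a*(a*K*K)*K=>a*(a*a*K)*K=>a*(a*a*a)*K=>a*(a*a*a)*a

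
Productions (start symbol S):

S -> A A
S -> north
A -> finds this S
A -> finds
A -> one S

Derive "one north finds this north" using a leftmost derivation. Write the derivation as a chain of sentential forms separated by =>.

S => A A => one S A => one north A => one north finds this S => one north finds this north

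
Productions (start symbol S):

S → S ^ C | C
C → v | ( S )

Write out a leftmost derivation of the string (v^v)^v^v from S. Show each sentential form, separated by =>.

S => S^C   [S → S ^ C]
S^C => S^C^C   [S → S ^ C]
S^C^C => C^C^C   [S → C]
C^C^C => (S)^C^C   [C → ( S )]
(S)^C^C => (S^C)^C^C   [S → S ^ C]
(S^C)^C^C => (C^C)^C^C   [S → C]
(C^C)^C^C => (v^C)^C^C   [C → v]
(v^C)^C^C => (v^v)^C^C   [C → v]
(v^v)^C^C => (v^v)^v^C   [C → v]
(v^v)^v^C => (v^v)^v^v   [C → v]

S => S^C => S^C^C => C^C^C => (S)^C^C => (S^C)^C^C => (C^C)^C^C => (v^C)^C^C => (v^v)^C^C => (v^v)^v^C => (v^v)^v^v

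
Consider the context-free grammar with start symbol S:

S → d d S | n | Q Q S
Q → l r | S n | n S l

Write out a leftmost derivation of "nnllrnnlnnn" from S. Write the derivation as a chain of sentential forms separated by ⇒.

S⇒QQS⇒nSlQS⇒nnlQS⇒nnllrS⇒nnllrQQS⇒nnllrnSlQS⇒nnllrnnlQS⇒nnllrnnlSnS⇒nnllrnnlnnS⇒nnllrnnlnnn

S ⇒ QQS   [S → Q Q S]
QQS ⇒ nSlQS   [Q → n S l]
nSlQS ⇒ nnlQS   [S → n]
nnlQS ⇒ nnllrS   [Q → l r]
nnllrS ⇒ nnllrQQS   [S → Q Q S]
nnllrQQS ⇒ nnllrnSlQS   [Q → n S l]
nnllrnSlQS ⇒ nnllrnnlQS   [S → n]
nnllrnnlQS ⇒ nnllrnnlSnS   [Q → S n]
nnllrnnlSnS ⇒ nnllrnnlnnS   [S → n]
nnllrnnlnnS ⇒ nnllrnnlnnn   [S → n]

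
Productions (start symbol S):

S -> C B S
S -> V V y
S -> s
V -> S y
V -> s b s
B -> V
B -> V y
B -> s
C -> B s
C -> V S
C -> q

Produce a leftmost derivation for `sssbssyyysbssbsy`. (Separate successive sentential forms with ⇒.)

S ⇒ CBS ⇒ BsBS ⇒ ssBS ⇒ ssVS ⇒ ssSyS ⇒ ssVVyyS ⇒ sssbsVyyS ⇒ sssbsSyyyS ⇒ sssbssyyyS ⇒ sssbssyyyVVy ⇒ sssbssyyysbsVy ⇒ sssbssyyysbssbsy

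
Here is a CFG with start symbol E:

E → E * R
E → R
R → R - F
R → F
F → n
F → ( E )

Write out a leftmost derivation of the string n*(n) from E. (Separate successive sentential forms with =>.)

E => E*R => R*R => F*R => n*R => n*F => n*(E) => n*(R) => n*(F) => n*(n)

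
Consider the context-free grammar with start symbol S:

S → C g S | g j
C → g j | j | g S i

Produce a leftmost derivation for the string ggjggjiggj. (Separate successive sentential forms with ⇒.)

S ⇒ CgS ⇒ gSigS ⇒ gCgSigS ⇒ ggjgSigS ⇒ ggjggjigS ⇒ ggjggjiggj

S ⇒ CgS   [S → C g S]
CgS ⇒ gSigS   [C → g S i]
gSigS ⇒ gCgSigS   [S → C g S]
gCgSigS ⇒ ggjgSigS   [C → g j]
ggjgSigS ⇒ ggjggjigS   [S → g j]
ggjggjigS ⇒ ggjggjiggj   [S → g j]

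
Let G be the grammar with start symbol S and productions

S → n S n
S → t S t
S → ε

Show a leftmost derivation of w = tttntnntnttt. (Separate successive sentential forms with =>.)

S => tSt => ttStt => tttSttt => tttnSnttt => tttntStnttt => tttntnSntnttt => tttntnntnttt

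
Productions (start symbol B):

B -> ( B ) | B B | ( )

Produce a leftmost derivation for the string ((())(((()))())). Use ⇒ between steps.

B ⇒ (B)   [B -> ( B )]
(B) ⇒ (BB)   [B -> B B]
(BB) ⇒ ((B)B)   [B -> ( B )]
((B)B) ⇒ ((())B)   [B -> ( )]
((())B) ⇒ ((())(B))   [B -> ( B )]
((())(B)) ⇒ ((())(BB))   [B -> B B]
((())(BB)) ⇒ ((())((B)B))   [B -> ( B )]
((())((B)B)) ⇒ ((())(((B))B))   [B -> ( B )]
((())(((B))B)) ⇒ ((())(((()))B))   [B -> ( )]
((())(((()))B)) ⇒ ((())(((()))()))   [B -> ( )]

B ⇒ (B) ⇒ (BB) ⇒ ((B)B) ⇒ ((())B) ⇒ ((())(B)) ⇒ ((())(BB)) ⇒ ((())((B)B)) ⇒ ((())(((B))B)) ⇒ ((())(((()))B)) ⇒ ((())(((()))()))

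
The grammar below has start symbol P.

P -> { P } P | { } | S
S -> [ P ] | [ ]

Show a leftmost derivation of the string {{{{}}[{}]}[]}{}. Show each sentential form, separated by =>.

P => {P}P   [P -> { P } P]
{P}P => {{P}P}P   [P -> { P } P]
{{P}P}P => {{{P}P}P}P   [P -> { P } P]
{{{P}P}P}P => {{{{}}P}P}P   [P -> { }]
{{{{}}P}P}P => {{{{}}S}P}P   [P -> S]
{{{{}}S}P}P => {{{{}}[P]}P}P   [S -> [ P ]]
{{{{}}[P]}P}P => {{{{}}[{}]}P}P   [P -> { }]
{{{{}}[{}]}P}P => {{{{}}[{}]}S}P   [P -> S]
{{{{}}[{}]}S}P => {{{{}}[{}]}[]}P   [S -> [ ]]
{{{{}}[{}]}[]}P => {{{{}}[{}]}[]}{}   [P -> { }]

P => {P}P => {{P}P}P => {{{P}P}P}P => {{{{}}P}P}P => {{{{}}S}P}P => {{{{}}[P]}P}P => {{{{}}[{}]}P}P => {{{{}}[{}]}S}P => {{{{}}[{}]}[]}P => {{{{}}[{}]}[]}{}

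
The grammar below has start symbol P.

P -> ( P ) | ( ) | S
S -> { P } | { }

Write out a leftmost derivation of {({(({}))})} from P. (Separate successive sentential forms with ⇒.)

P⇒S⇒{P}⇒{(P)}⇒{(S)}⇒{({P})}⇒{({(P)})}⇒{({((P))})}⇒{({((S))})}⇒{({(({}))})}

P ⇒ S   [P -> S]
S ⇒ {P}   [S -> { P }]
{P} ⇒ {(P)}   [P -> ( P )]
{(P)} ⇒ {(S)}   [P -> S]
{(S)} ⇒ {({P})}   [S -> { P }]
{({P})} ⇒ {({(P)})}   [P -> ( P )]
{({(P)})} ⇒ {({((P))})}   [P -> ( P )]
{({((P))})} ⇒ {({((S))})}   [P -> S]
{({((S))})} ⇒ {({(({}))})}   [S -> { }]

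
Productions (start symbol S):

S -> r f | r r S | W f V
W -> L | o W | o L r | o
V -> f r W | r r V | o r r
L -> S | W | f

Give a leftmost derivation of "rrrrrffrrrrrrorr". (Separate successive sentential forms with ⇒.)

S ⇒ WfV   [S -> W f V]
WfV ⇒ LfV   [W -> L]
LfV ⇒ SfV   [L -> S]
SfV ⇒ rrSfV   [S -> r r S]
rrSfV ⇒ rrrrSfV   [S -> r r S]
rrrrSfV ⇒ rrrrrffV   [S -> r f]
rrrrrffV ⇒ rrrrrffrrV   [V -> r r V]
rrrrrffrrV ⇒ rrrrrffrrrrV   [V -> r r V]
rrrrrffrrrrV ⇒ rrrrrffrrrrrrV   [V -> r r V]
rrrrrffrrrrrrV ⇒ rrrrrffrrrrrrorr   [V -> o r r]

S ⇒ WfV ⇒ LfV ⇒ SfV ⇒ rrSfV ⇒ rrrrSfV ⇒ rrrrrffV ⇒ rrrrrffrrV ⇒ rrrrrffrrrrV ⇒ rrrrrffrrrrrrV ⇒ rrrrrffrrrrrrorr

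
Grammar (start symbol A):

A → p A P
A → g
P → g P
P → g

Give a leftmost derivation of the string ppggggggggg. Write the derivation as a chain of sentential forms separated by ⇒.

A ⇒ pAP   [A → p A P]
pAP ⇒ ppAPP   [A → p A P]
ppAPP ⇒ ppgPP   [A → g]
ppgPP ⇒ ppggPP   [P → g P]
ppggPP ⇒ ppgggPP   [P → g P]
ppgggPP ⇒ ppggggPP   [P → g P]
ppggggPP ⇒ ppgggggP   [P → g]
ppgggggP ⇒ ppggggggP   [P → g P]
ppggggggP ⇒ ppgggggggP   [P → g P]
ppgggggggP ⇒ ppggggggggP   [P → g P]
ppggggggggP ⇒ ppggggggggg   [P → g]

A⇒pAP⇒ppAPP⇒ppgPP⇒ppggPP⇒ppgggPP⇒ppggggPP⇒ppgggggP⇒ppggggggP⇒ppgggggggP⇒ppggggggggP⇒ppggggggggg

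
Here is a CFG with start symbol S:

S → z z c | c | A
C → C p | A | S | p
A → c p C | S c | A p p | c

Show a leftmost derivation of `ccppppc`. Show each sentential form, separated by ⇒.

S ⇒ A ⇒ Sc ⇒ Ac ⇒ Appc ⇒ Appppc ⇒ Scppppc ⇒ Acppppc ⇒ ccppppc

S ⇒ A   [S → A]
A ⇒ Sc   [A → S c]
Sc ⇒ Ac   [S → A]
Ac ⇒ Appc   [A → A p p]
Appc ⇒ Appppc   [A → A p p]
Appppc ⇒ Scppppc   [A → S c]
Scppppc ⇒ Acppppc   [S → A]
Acppppc ⇒ ccppppc   [A → c]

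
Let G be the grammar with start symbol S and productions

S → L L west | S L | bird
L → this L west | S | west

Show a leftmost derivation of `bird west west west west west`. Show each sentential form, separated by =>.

S => S L   [S → S L]
S L => L L west L   [S → L L west]
L L west L => S L west L   [L → S]
S L west L => S L L west L   [S → S L]
S L L west L => S L L L west L   [S → S L]
S L L L west L => bird L L L west L   [S → bird]
bird L L L west L => bird west L L west L   [L → west]
bird west L L west L => bird west west L west L   [L → west]
bird west west L west L => bird west west west west L   [L → west]
bird west west west west L => bird west west west west west   [L → west]

S => S L => L L west L => S L west L => S L L west L => S L L L west L => bird L L L west L => bird west L L west L => bird west west L west L => bird west west west west L => bird west west west west west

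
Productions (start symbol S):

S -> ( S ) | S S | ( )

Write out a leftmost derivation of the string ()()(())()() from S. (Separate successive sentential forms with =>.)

S => SS => SSS => ()SS => ()SSS => ()SSSS => ()()SSS => ()()(S)SS => ()()(())SS => ()()(())()S => ()()(())()()

S => SS   [S -> S S]
SS => SSS   [S -> S S]
SSS => ()SS   [S -> ( )]
()SS => ()SSS   [S -> S S]
()SSS => ()SSSS   [S -> S S]
()SSSS => ()()SSS   [S -> ( )]
()()SSS => ()()(S)SS   [S -> ( S )]
()()(S)SS => ()()(())SS   [S -> ( )]
()()(())SS => ()()(())()S   [S -> ( )]
()()(())()S => ()()(())()()   [S -> ( )]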